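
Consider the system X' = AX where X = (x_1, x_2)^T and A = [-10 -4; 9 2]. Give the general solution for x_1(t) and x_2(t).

x_1(t) = 2K_1e^(-4t) + 2K_2te^(-4t) - K_2e^(-4t), x_2(t) = -3K_1e^(-4t) - 3K_2te^(-4t) + K_2e^(-4t)

Coefficient matrix A = [[-10, -4], [9, 2]].
Characteristic polynomial det(A - λI) = λ^2 + 8λ + 16 = 0.
Single eigenvalue λ = -4 with algebraic multiplicity 2.
Eigenvector v = (2,-3); generalized eigenvector w with (A-λI)w=v is (-1,1).
General solution: e^(-4t)[K_1·v + K_2·(t·v + w)].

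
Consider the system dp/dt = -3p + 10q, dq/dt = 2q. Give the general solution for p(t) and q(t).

Coefficient matrix A = [[-3, 10], [0, 2]].
Characteristic polynomial det(A - λI) = λ^2 + λ - 6 = 0.
Eigenvalues λ = 2, -3.
For λ=2: (A-λI) row 1 is [-5, 10], so an eigenvector is (-2, -1).
For λ=-3: (A-λI) row 1 is [0, 10], so an eigenvector is (1, 0).
General solution: K_1e^(2t)(-2,-1) + K_2e^(-3t)(1,0).

p(t) = -2K_1e^(2t) + K_2e^(-3t), q(t) = -K_1e^(2t)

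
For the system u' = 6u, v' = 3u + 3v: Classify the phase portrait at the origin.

unstable node

A = [[6,0],[3,3]]; det(A-λI) = λ^2 - 9λ + 18.
λ = 6, 3: both positive.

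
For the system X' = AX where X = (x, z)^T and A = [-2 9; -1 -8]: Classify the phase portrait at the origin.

stable improper node

A = [[-2,9],[-1,-8]]; det(A-λI) = λ^2 + 10λ + 25.
repeated λ = -5 with a single eigenvector.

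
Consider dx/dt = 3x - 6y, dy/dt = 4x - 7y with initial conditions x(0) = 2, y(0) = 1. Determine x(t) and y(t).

Coefficient matrix A = [[3, -6], [4, -7]].
Characteristic polynomial det(A - λI) = λ^2 + 4λ + 3 = 0.
Eigenvalues λ = -1, -3.
For λ=-1: (A-λI) row 1 is [4, -6], so an eigenvector is (3, 2).
For λ=-3: (A-λI) row 1 is [6, -6], so an eigenvector is (1, 1).
General solution: c_1e^(-t)(3,2) + c_2e^(-3t)(1,1).
Applying x(0)=2, y(0)=1 gives c_1=1, c_2=-1.

x(t) = 3e^(-t) - e^(-3t), y(t) = 2e^(-t) - e^(-3t)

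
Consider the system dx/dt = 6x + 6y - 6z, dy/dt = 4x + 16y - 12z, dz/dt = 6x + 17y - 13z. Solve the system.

Coefficient matrix A = [[6, 6, -6], [4, 16, -12], [6, 17, -13]].
det(A - λI) = 0 gives eigenvalues λ = 2, 4, 3.
For λ=2: eigenvector (-3,-6,-8).
For λ=4: eigenvector (0,1,1).
For λ=3: eigenvector (2,4,5).
General solution: c_1e^(2t)(-3,-6,-8) + c_2e^(4t)(0,1,1) + c_3e^(3t)(2,4,5).

x(t) = -3c_1e^(2t) + 2c_3e^(3t), y(t) = -6c_1e^(2t) + c_2e^(4t) + 4c_3e^(3t), z(t) = -8c_1e^(2t) + c_2e^(4t) + 5c_3e^(3t)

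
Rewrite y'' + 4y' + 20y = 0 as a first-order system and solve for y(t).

y(t) = K_1e^(-2t)cos(4t) + K_2e^(-2t)sin(4t)

Let x_1 = y, x_2 = y'. Then x_1' = x_2 and x_2' = -20x_1 - 4x_2.
A = [[0,1],[-20,-4]]; det(A-λI) = λ^2 + 4λ + 20.
Eigenvalues λ = -2 ± 4i.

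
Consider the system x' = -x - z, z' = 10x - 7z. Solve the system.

Coefficient matrix A = [[-1, -1], [10, -7]].
Characteristic polynomial det(A - λI) = λ^2 + 8λ + 17 = 0.
Eigenvalues λ = -4 ± i (complex conjugate pair).
For λ=-4+i: an eigenvector is (1,3) - i(0,1) = (1, 3 - i).
A real fundamental pair from Re and Im of e^((-4+i)t)v: X_1 = e^(-4t)(cos(t)·(1,3) + sin(t)·(0,1)), X_2 = e^(-4t)(sin(t)·(1,3) - cos(t)·(0,1)).
General solution: K_1X_1 + K_2X_2.

x(t) = K_1e^(-4t)cos(t) + K_2e^(-4t)sin(t), z(t) = K_1e^(-4t)sin(t) + 3K_1e^(-4t)cos(t) + 3K_2e^(-4t)sin(t) - K_2e^(-4t)cos(t)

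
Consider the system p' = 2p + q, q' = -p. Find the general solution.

p(t) = -c_1e^(t) - c_2te^(t) - 2c_2e^(t), q(t) = c_1e^(t) + c_2te^(t) + c_2e^(t)

Coefficient matrix A = [[2, 1], [-1, 0]].
Characteristic polynomial det(A - λI) = λ^2 - 2λ + 1 = 0.
Single eigenvalue λ = 1 with algebraic multiplicity 2.
Eigenvector v = (-1,1); generalized eigenvector w with (A-λI)w=v is (-2,1).
General solution: e^(t)[c_1·v + c_2·(t·v + w)].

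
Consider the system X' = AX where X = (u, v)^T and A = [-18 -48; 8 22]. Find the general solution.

Coefficient matrix A = [[-18, -48], [8, 22]].
Characteristic polynomial det(A - λI) = λ^2 - 4λ - 12 = 0.
Eigenvalues λ = 6, -2.
For λ=6: (A-λI) row 1 is [-24, -48], so an eigenvector is (-2, 1).
For λ=-2: (A-λI) row 1 is [-16, -48], so an eigenvector is (3, -1).
General solution: c_1e^(6t)(-2,1) + c_2e^(-2t)(3,-1).

u(t) = -2c_1e^(6t) + 3c_2e^(-2t), v(t) = c_1e^(6t) - c_2e^(-2t)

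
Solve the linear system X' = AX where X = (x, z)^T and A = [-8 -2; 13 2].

x(t) = c_1e^(-3t)sin(t) - c_1e^(-3t)cos(t) - c_2e^(-3t)sin(t) - c_2e^(-3t)cos(t), z(t) = -3c_1e^(-3t)sin(t) + 2c_1e^(-3t)cos(t) + 2c_2e^(-3t)sin(t) + 3c_2e^(-3t)cos(t)

Coefficient matrix A = [[-8, -2], [13, 2]].
Characteristic polynomial det(A - λI) = λ^2 + 6λ + 10 = 0.
Eigenvalues λ = -3 ± i (complex conjugate pair).
For λ=-3+i: an eigenvector is (-1,2) - i(1,-3) = (-1 - i, 2 + 3i).
A real fundamental pair from Re and Im of e^((-3+i)t)v: X_1 = e^(-3t)(cos(t)·(-1,2) + sin(t)·(1,-3)), X_2 = e^(-3t)(sin(t)·(-1,2) - cos(t)·(1,-3)).
General solution: c_1X_1 + c_2X_2.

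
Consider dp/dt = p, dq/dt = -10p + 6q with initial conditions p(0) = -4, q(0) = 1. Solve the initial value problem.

p(t) = -4e^(t), q(t) = 9e^(6t) - 8e^(t)

Coefficient matrix A = [[1, 0], [-10, 6]].
Characteristic polynomial det(A - λI) = λ^2 - 7λ + 6 = 0.
Eigenvalues λ = 1, 6.
For λ=1: (A-λI) row 2 is [-10, 5], so an eigenvector is (-1, -2).
For λ=6: (A-λI) row 1 is [-5, 0], so an eigenvector is (0, -1).
General solution: K_1e^(t)(-1,-2) + K_2e^(6t)(0,-1).
Applying p(0)=-4, q(0)=1 gives K_1=4, K_2=-9.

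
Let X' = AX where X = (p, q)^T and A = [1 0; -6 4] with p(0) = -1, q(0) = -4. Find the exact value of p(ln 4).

-4

A = [[1,0],[-6,4]]; eigenvalues λ = 1, 4.
Eigenvectors: (-1,-2) for λ=1, (0,-1) for λ=4.
From the initial condition, c_1 = 1, c_2 = 2.
p(ln 4) = (1)(4^1)(-1) + (2)(4^4)(0) = -4.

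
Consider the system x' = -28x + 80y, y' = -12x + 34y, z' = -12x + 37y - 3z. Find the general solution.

x(t) = 5K_1e^(4t) - 8K_2e^(2t), y(t) = 2K_1e^(4t) - 3K_2e^(2t), z(t) = 2K_1e^(4t) - 3K_2e^(2t) + K_3e^(-3t)

Coefficient matrix A = [[-28, 80, 0], [-12, 34, 0], [-12, 37, -3]].
det(A - λI) = 0 gives eigenvalues λ = 4, 2, -3.
For λ=4: eigenvector (5,2,2).
For λ=2: eigenvector (-8,-3,-3).
For λ=-3: eigenvector (0,0,1).
General solution: K_1e^(4t)(5,2,2) + K_2e^(2t)(-8,-3,-3) + K_3e^(-3t)(0,0,1).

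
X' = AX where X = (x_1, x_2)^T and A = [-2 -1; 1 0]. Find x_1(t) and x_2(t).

Coefficient matrix A = [[-2, -1], [1, 0]].
Characteristic polynomial det(A - λI) = λ^2 + 2λ + 1 = 0.
Single eigenvalue λ = -1 with algebraic multiplicity 2.
Eigenvector v = (-1,1); generalized eigenvector w with (A-λI)w=v is (3,-2).
General solution: e^(-t)[C_1·v + C_2·(t·v + w)].

x_1(t) = -C_1e^(-t) - C_2te^(-t) + 3C_2e^(-t), x_2(t) = C_1e^(-t) + C_2te^(-t) - 2C_2e^(-t)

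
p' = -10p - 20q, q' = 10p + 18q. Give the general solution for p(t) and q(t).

Coefficient matrix A = [[-10, -20], [10, 18]].
Characteristic polynomial det(A - λI) = λ^2 - 8λ + 20 = 0.
Eigenvalues λ = 4 ± 2i (complex conjugate pair).
For λ=4+2i: an eigenvector is (-1,1) - i(-3,2) = (-1 + 3i, 1 - 2i).
A real fundamental pair from Re and Im of e^((4+2i)t)v: X_1 = e^(4t)(cos(2t)·(-1,1) + sin(2t)·(-3,2)), X_2 = e^(4t)(sin(2t)·(-1,1) - cos(2t)·(-3,2)).
General solution: K_1X_1 + K_2X_2.

p(t) = -3K_1e^(4t)sin(2t) - K_1e^(4t)cos(2t) - K_2e^(4t)sin(2t) + 3K_2e^(4t)cos(2t), q(t) = 2K_1e^(4t)sin(2t) + K_1e^(4t)cos(2t) + K_2e^(4t)sin(2t) - 2K_2e^(4t)cos(2t)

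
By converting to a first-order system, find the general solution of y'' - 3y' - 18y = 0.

Let x_1 = y, x_2 = y'. Then x_1' = x_2 and x_2' = 18x_1 + 3x_2.
A = [[0,1],[18,3]]; det(A-λI) = λ^2 - 3λ - 18.
Eigenvalues λ = 6, -3 with eigenvectors (1,6), (1,-3).

y(t) = K_1e^(6t) + K_2e^(-3t)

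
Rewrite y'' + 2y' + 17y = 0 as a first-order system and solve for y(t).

y(t) = c_1e^(-t)cos(4t) + c_2e^(-t)sin(4t)

Let x_1 = y, x_2 = y'. Then x_1' = x_2 and x_2' = -17x_1 - 2x_2.
A = [[0,1],[-17,-2]]; det(A-λI) = λ^2 + 2λ + 17.
Eigenvalues λ = -1 ± 4i.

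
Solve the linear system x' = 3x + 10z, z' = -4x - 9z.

x(t) = K_1e^(-3t)sin(2t) + 2K_1e^(-3t)cos(2t) + 2K_2e^(-3t)sin(2t) - K_2e^(-3t)cos(2t), z(t) = -K_1e^(-3t)sin(2t) - K_1e^(-3t)cos(2t) - K_2e^(-3t)sin(2t) + K_2e^(-3t)cos(2t)

Coefficient matrix A = [[3, 10], [-4, -9]].
Characteristic polynomial det(A - λI) = λ^2 + 6λ + 13 = 0.
Eigenvalues λ = -3 ± 2i (complex conjugate pair).
For λ=-3+2i: an eigenvector is (2,-1) - i(1,-1) = (2 - i, -1 + i).
A real fundamental pair from Re and Im of e^((-3+2i)t)v: X_1 = e^(-3t)(cos(2t)·(2,-1) + sin(2t)·(1,-1)), X_2 = e^(-3t)(sin(2t)·(2,-1) - cos(2t)·(1,-1)).
General solution: K_1X_1 + K_2X_2.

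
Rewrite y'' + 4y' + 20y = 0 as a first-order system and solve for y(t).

y(t) = c_1e^(-2t)cos(4t) + c_2e^(-2t)sin(4t)

Let x_1 = y, x_2 = y'. Then x_1' = x_2 and x_2' = -20x_1 - 4x_2.
A = [[0,1],[-20,-4]]; det(A-λI) = λ^2 + 4λ + 20.
Eigenvalues λ = -2 ± 4i.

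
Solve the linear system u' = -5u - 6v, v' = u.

u(t) = 2K_1e^(-2t) - 3K_2e^(-3t), v(t) = -K_1e^(-2t) + K_2e^(-3t)

Coefficient matrix A = [[-5, -6], [1, 0]].
Characteristic polynomial det(A - λI) = λ^2 + 5λ + 6 = 0.
Eigenvalues λ = -2, -3.
For λ=-2: (A-λI) row 1 is [-3, -6], so an eigenvector is (2, -1).
For λ=-3: (A-λI) row 1 is [-2, -6], so an eigenvector is (-3, 1).
General solution: K_1e^(-2t)(2,-1) + K_2e^(-3t)(-3,1).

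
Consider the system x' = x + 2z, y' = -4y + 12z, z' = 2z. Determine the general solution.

x(t) = 2c_1e^(2t) + c_3e^(t), y(t) = 2c_1e^(2t) + c_2e^(-4t), z(t) = c_1e^(2t)

Coefficient matrix A = [[1, 0, 2], [0, -4, 12], [0, 0, 2]].
det(A - λI) = 0 gives eigenvalues λ = 2, -4, 1.
For λ=2: eigenvector (2,2,1).
For λ=-4: eigenvector (0,1,0).
For λ=1: eigenvector (1,0,0).
General solution: c_1e^(2t)(2,2,1) + c_2e^(-4t)(0,1,0) + c_3e^(t)(1,0,0).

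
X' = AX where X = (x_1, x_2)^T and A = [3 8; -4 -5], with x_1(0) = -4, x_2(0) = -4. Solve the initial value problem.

Coefficient matrix A = [[3, 8], [-4, -5]].
Characteristic polynomial det(A - λI) = λ^2 + 2λ + 17 = 0.
Eigenvalues λ = -1 ± 4i (complex conjugate pair).
For λ=-1+4i: an eigenvector is (-1,1) - i(1,0) = (-1 - i, 1).
A real fundamental pair from Re and Im of e^((-1+4i)t)v: X_1 = e^(-t)(cos(4t)·(-1,1) + sin(4t)·(1,0)), X_2 = e^(-t)(sin(4t)·(-1,1) - cos(4t)·(1,0)).
General solution: c_1X_1 + c_2X_2.
Applying x_1(0)=-4, x_2(0)=-4 gives c_1=-4, c_2=8.

x_1(t) = -12e^(-t)sin(4t) - 4e^(-t)cos(4t), x_2(t) = 8e^(-t)sin(4t) - 4e^(-t)cos(4t)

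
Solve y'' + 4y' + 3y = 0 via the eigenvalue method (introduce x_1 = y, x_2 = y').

Let x_1 = y, x_2 = y'. Then x_1' = x_2 and x_2' = -3x_1 - 4x_2.
A = [[0,1],[-3,-4]]; det(A-λI) = λ^2 + 4λ + 3.
Eigenvalues λ = -3, -1 with eigenvectors (1,-3), (1,-1).

y(t) = K_1e^(-3t) + K_2e^(-t)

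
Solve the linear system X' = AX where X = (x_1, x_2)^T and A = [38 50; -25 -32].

Coefficient matrix A = [[38, 50], [-25, -32]].
Characteristic polynomial det(A - λI) = λ^2 - 6λ + 34 = 0.
Eigenvalues λ = 3 ± 5i (complex conjugate pair).
For λ=3+5i: an eigenvector is (1,-1) - i(-3,2) = (1 + 3i, -1 - 2i).
A real fundamental pair from Re and Im of e^((3+5i)t)v: X_1 = e^(3t)(cos(5t)·(1,-1) + sin(5t)·(-3,2)), X_2 = e^(3t)(sin(5t)·(1,-1) - cos(5t)·(-3,2)).
General solution: C_1X_1 + C_2X_2.

x_1(t) = -3C_1e^(3t)sin(5t) + C_1e^(3t)cos(5t) + C_2e^(3t)sin(5t) + 3C_2e^(3t)cos(5t), x_2(t) = 2C_1e^(3t)sin(5t) - C_1e^(3t)cos(5t) - C_2e^(3t)sin(5t) - 2C_2e^(3t)cos(5t)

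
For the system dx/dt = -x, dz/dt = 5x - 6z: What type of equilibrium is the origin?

A = [[-1,0],[5,-6]]; det(A-λI) = λ^2 + 7λ + 6.
λ = -1, -6: both negative.

stable node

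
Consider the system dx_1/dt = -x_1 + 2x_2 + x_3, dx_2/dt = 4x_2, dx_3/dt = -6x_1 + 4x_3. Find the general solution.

Coefficient matrix A = [[-1, 2, 1], [0, 4, 0], [-6, 0, 4]].
det(A - λI) = 0 gives eigenvalues λ = 4, 1, 2.
For λ=4: eigenvector (0,1,-2).
For λ=1: eigenvector (1,0,2).
For λ=2: eigenvector (1,0,3).
General solution: K_1e^(4t)(0,1,-2) + K_2e^(t)(1,0,2) + K_3e^(2t)(1,0,3).

x_1(t) = K_2e^(t) + K_3e^(2t), x_2(t) = K_1e^(4t), x_3(t) = -2K_1e^(4t) + 2K_2e^(t) + 3K_3e^(2t)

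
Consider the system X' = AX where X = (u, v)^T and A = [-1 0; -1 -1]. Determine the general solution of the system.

Coefficient matrix A = [[-1, 0], [-1, -1]].
Characteristic polynomial det(A - λI) = λ^2 + 2λ + 1 = 0.
Single eigenvalue λ = -1 with algebraic multiplicity 2.
Eigenvector v = (0,-1); generalized eigenvector w with (A-λI)w=v is (1,-2).
General solution: e^(-t)[C_1·v + C_2·(t·v + w)].

u(t) = C_2e^(-t), v(t) = -C_1e^(-t) - C_2te^(-t) - 2C_2e^(-t)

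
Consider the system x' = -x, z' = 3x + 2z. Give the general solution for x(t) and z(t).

Coefficient matrix A = [[-1, 0], [3, 2]].
Characteristic polynomial det(A - λI) = λ^2 - λ - 2 = 0.
Eigenvalues λ = -1, 2.
For λ=-1: (A-λI) row 2 is [3, 3], so an eigenvector is (1, -1).
For λ=2: (A-λI) row 1 is [-3, 0], so an eigenvector is (0, 1).
General solution: C_1e^(-t)(1,-1) + C_2e^(2t)(0,1).

x(t) = C_1e^(-t), z(t) = -C_1e^(-t) + C_2e^(2t)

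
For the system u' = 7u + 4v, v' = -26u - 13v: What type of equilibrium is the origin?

stable spiral

A = [[7,4],[-26,-13]]; det(A-λI) = λ^2 + 6λ + 13.
λ = -3 ± 2i: negative real part.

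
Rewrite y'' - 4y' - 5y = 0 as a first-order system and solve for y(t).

y(t) = K_1e^(-t) + K_2e^(5t)

Let x_1 = y, x_2 = y'. Then x_1' = x_2 and x_2' = 5x_1 + 4x_2.
A = [[0,1],[5,4]]; det(A-λI) = λ^2 - 4λ - 5.
Eigenvalues λ = -1, 5 with eigenvectors (1,-1), (1,5).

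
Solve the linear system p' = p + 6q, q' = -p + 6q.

p(t) = -2K_1e^(4t) + 3K_2e^(3t), q(t) = -K_1e^(4t) + K_2e^(3t)

Coefficient matrix A = [[1, 6], [-1, 6]].
Characteristic polynomial det(A - λI) = λ^2 - 7λ + 12 = 0.
Eigenvalues λ = 4, 3.
For λ=4: (A-λI) row 1 is [-3, 6], so an eigenvector is (-2, -1).
For λ=3: (A-λI) row 1 is [-2, 6], so an eigenvector is (3, 1).
General solution: K_1e^(4t)(-2,-1) + K_2e^(3t)(3,1).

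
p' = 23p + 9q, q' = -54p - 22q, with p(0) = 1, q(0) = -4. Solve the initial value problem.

Coefficient matrix A = [[23, 9], [-54, -22]].
Characteristic polynomial det(A - λI) = λ^2 - λ - 20 = 0.
Eigenvalues λ = -4, 5.
For λ=-4: (A-λI) row 1 is [27, 9], so an eigenvector is (1, -3).
For λ=5: (A-λI) row 1 is [18, 9], so an eigenvector is (1, -2).
General solution: K_1e^(-4t)(1,-3) + K_2e^(5t)(1,-2).
Applying p(0)=1, q(0)=-4 gives K_1=2, K_2=-1.

p(t) = -e^(5t) + 2e^(-4t), q(t) = 2e^(5t) - 6e^(-4t)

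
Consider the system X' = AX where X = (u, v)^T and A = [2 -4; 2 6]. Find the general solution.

Coefficient matrix A = [[2, -4], [2, 6]].
Characteristic polynomial det(A - λI) = λ^2 - 8λ + 20 = 0.
Eigenvalues λ = 4 ± 2i (complex conjugate pair).
For λ=4+2i: an eigenvector is (-1,1) - i(-1,0) = (-1 + i, 1).
A real fundamental pair from Re and Im of e^((4+2i)t)v: X_1 = e^(4t)(cos(2t)·(-1,1) + sin(2t)·(-1,0)), X_2 = e^(4t)(sin(2t)·(-1,1) - cos(2t)·(-1,0)).
General solution: c_1X_1 + c_2X_2.

u(t) = -c_1e^(4t)sin(2t) - c_1e^(4t)cos(2t) - c_2e^(4t)sin(2t) + c_2e^(4t)cos(2t), v(t) = c_1e^(4t)cos(2t) + c_2e^(4t)sin(2t)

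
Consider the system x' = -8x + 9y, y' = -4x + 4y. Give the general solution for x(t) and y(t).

Coefficient matrix A = [[-8, 9], [-4, 4]].
Characteristic polynomial det(A - λI) = λ^2 + 4λ + 4 = 0.
Single eigenvalue λ = -2 with algebraic multiplicity 2.
Eigenvector v = (3,2); generalized eigenvector w with (A-λI)w=v is (-2,-1).
General solution: e^(-2t)[C_1·v + C_2·(t·v + w)].

x(t) = 3C_1e^(-2t) + 3C_2te^(-2t) - 2C_2e^(-2t), y(t) = 2C_1e^(-2t) + 2C_2te^(-2t) - C_2e^(-2t)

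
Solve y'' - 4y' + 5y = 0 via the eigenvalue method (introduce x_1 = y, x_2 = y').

y(t) = c_1e^(2t)cos(t) + c_2e^(2t)sin(t)

Let x_1 = y, x_2 = y'. Then x_1' = x_2 and x_2' = -5x_1 + 4x_2.
A = [[0,1],[-5,4]]; det(A-λI) = λ^2 - 4λ + 5.
Eigenvalues λ = 2 ± i.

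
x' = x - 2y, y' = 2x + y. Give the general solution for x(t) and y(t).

x(t) = -c_1e^(t)sin(2t) + c_2e^(t)cos(2t), y(t) = c_1e^(t)cos(2t) + c_2e^(t)sin(2t)

Coefficient matrix A = [[1, -2], [2, 1]].
Characteristic polynomial det(A - λI) = λ^2 - 2λ + 5 = 0.
Eigenvalues λ = 1 ± 2i (complex conjugate pair).
For λ=1+2i: an eigenvector is (0,1) - i(-1,0) = (0 + i, 1).
A real fundamental pair from Re and Im of e^((1+2i)t)v: X_1 = e^(t)(cos(2t)·(0,1) + sin(2t)·(-1,0)), X_2 = e^(t)(sin(2t)·(0,1) - cos(2t)·(-1,0)).
General solution: c_1X_1 + c_2X_2.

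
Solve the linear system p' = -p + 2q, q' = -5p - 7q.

Coefficient matrix A = [[-1, 2], [-5, -7]].
Characteristic polynomial det(A - λI) = λ^2 + 8λ + 17 = 0.
Eigenvalues λ = -4 ± i (complex conjugate pair).
For λ=-4+i: an eigenvector is (1,-1) - i(1,-2) = (1 - i, -1 + 2i).
A real fundamental pair from Re and Im of e^((-4+i)t)v: X_1 = e^(-4t)(cos(t)·(1,-1) + sin(t)·(1,-2)), X_2 = e^(-4t)(sin(t)·(1,-1) - cos(t)·(1,-2)).
General solution: K_1X_1 + K_2X_2.

p(t) = K_1e^(-4t)sin(t) + K_1e^(-4t)cos(t) + K_2e^(-4t)sin(t) - K_2e^(-4t)cos(t), q(t) = -2K_1e^(-4t)sin(t) - K_1e^(-4t)cos(t) - K_2e^(-4t)sin(t) + 2K_2e^(-4t)cos(t)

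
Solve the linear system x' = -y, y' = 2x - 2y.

x(t) = c_1e^(-t)sin(t) - c_2e^(-t)cos(t), y(t) = c_1e^(-t)sin(t) - c_1e^(-t)cos(t) - c_2e^(-t)sin(t) - c_2e^(-t)cos(t)

Coefficient matrix A = [[0, -1], [2, -2]].
Characteristic polynomial det(A - λI) = λ^2 + 2λ + 2 = 0.
Eigenvalues λ = -1 ± i (complex conjugate pair).
For λ=-1+i: an eigenvector is (0,-1) - i(1,1) = (0 - i, -1 - i).
A real fundamental pair from Re and Im of e^((-1+i)t)v: X_1 = e^(-t)(cos(t)·(0,-1) + sin(t)·(1,1)), X_2 = e^(-t)(sin(t)·(0,-1) - cos(t)·(1,1)).
General solution: c_1X_1 + c_2X_2.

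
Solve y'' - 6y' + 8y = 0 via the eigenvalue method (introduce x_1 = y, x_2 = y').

y(t) = K_1e^(2t) + K_2e^(4t)

Let x_1 = y, x_2 = y'. Then x_1' = x_2 and x_2' = -8x_1 + 6x_2.
A = [[0,1],[-8,6]]; det(A-λI) = λ^2 - 6λ + 8.
Eigenvalues λ = 2, 4 with eigenvectors (1,2), (1,4).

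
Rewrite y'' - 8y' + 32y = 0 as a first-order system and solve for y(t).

y(t) = C_1e^(4t)cos(4t) + C_2e^(4t)sin(4t)

Let x_1 = y, x_2 = y'. Then x_1' = x_2 and x_2' = -32x_1 + 8x_2.
A = [[0,1],[-32,8]]; det(A-λI) = λ^2 - 8λ + 32.
Eigenvalues λ = 4 ± 4i.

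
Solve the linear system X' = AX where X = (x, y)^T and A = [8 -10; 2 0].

x(t) = c_1e^(4t)sin(2t) - 2c_1e^(4t)cos(2t) - 2c_2e^(4t)sin(2t) - c_2e^(4t)cos(2t), y(t) = -c_1e^(4t)cos(2t) - c_2e^(4t)sin(2t)

Coefficient matrix A = [[8, -10], [2, 0]].
Characteristic polynomial det(A - λI) = λ^2 - 8λ + 20 = 0.
Eigenvalues λ = 4 ± 2i (complex conjugate pair).
For λ=4+2i: an eigenvector is (-2,-1) - i(1,0) = (-2 - i, -1).
A real fundamental pair from Re and Im of e^((4+2i)t)v: X_1 = e^(4t)(cos(2t)·(-2,-1) + sin(2t)·(1,0)), X_2 = e^(4t)(sin(2t)·(-2,-1) - cos(2t)·(1,0)).
General solution: c_1X_1 + c_2X_2.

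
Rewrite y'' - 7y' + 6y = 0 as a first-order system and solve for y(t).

y(t) = c_1e^(t) + c_2e^(6t)

Let x_1 = y, x_2 = y'. Then x_1' = x_2 and x_2' = -6x_1 + 7x_2.
A = [[0,1],[-6,7]]; det(A-λI) = λ^2 - 7λ + 6.
Eigenvalues λ = 1, 6 with eigenvectors (1,1), (1,6).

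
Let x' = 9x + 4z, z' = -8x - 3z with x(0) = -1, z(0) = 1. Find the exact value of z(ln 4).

1024

A = [[9,4],[-8,-3]]; eigenvalues λ = 5, 1.
Eigenvectors: (1,-1) for λ=5, (-1,2) for λ=1.
From the initial condition, c_1 = -1, c_2 = 0.
z(ln 4) = (-1)(4^5)(-1) + (0)(4^1)(2) = 1024.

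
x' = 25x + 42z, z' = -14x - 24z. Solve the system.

Coefficient matrix A = [[25, 42], [-14, -24]].
Characteristic polynomial det(A - λI) = λ^2 - λ - 12 = 0.
Eigenvalues λ = -3, 4.
For λ=-3: (A-λI) row 1 is [28, 42], so an eigenvector is (3, -2).
For λ=4: (A-λI) row 1 is [21, 42], so an eigenvector is (-2, 1).
General solution: C_1e^(-3t)(3,-2) + C_2e^(4t)(-2,1).

x(t) = 3C_1e^(-3t) - 2C_2e^(4t), z(t) = -2C_1e^(-3t) + C_2e^(4t)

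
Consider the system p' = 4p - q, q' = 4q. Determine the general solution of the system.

p(t) = c_1e^(4t) + c_2te^(4t) + c_2e^(4t), q(t) = -c_2e^(4t)

Coefficient matrix A = [[4, -1], [0, 4]].
Characteristic polynomial det(A - λI) = λ^2 - 8λ + 16 = 0.
Single eigenvalue λ = 4 with algebraic multiplicity 2.
Eigenvector v = (1,0); generalized eigenvector w with (A-λI)w=v is (1,-1).
General solution: e^(4t)[c_1·v + c_2·(t·v + w)].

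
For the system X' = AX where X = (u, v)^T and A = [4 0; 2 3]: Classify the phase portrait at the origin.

unstable node

A = [[4,0],[2,3]]; det(A-λI) = λ^2 - 7λ + 12.
λ = 3, 4: both positive.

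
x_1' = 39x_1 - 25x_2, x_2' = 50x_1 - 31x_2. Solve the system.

Coefficient matrix A = [[39, -25], [50, -31]].
Characteristic polynomial det(A - λI) = λ^2 - 8λ + 41 = 0.
Eigenvalues λ = 4 ± 5i (complex conjugate pair).
For λ=4+5i: an eigenvector is (1,1) - i(2,3) = (1 - 2i, 1 - 3i).
A real fundamental pair from Re and Im of e^((4+5i)t)v: X_1 = e^(4t)(cos(5t)·(1,1) + sin(5t)·(2,3)), X_2 = e^(4t)(sin(5t)·(1,1) - cos(5t)·(2,3)).
General solution: C_1X_1 + C_2X_2.

x_1(t) = 2C_1e^(4t)sin(5t) + C_1e^(4t)cos(5t) + C_2e^(4t)sin(5t) - 2C_2e^(4t)cos(5t), x_2(t) = 3C_1e^(4t)sin(5t) + C_1e^(4t)cos(5t) + C_2e^(4t)sin(5t) - 3C_2e^(4t)cos(5t)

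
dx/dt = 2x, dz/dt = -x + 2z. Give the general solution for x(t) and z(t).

Coefficient matrix A = [[2, 0], [-1, 2]].
Characteristic polynomial det(A - λI) = λ^2 - 4λ + 4 = 0.
Single eigenvalue λ = 2 with algebraic multiplicity 2.
Eigenvector v = (0,-1); generalized eigenvector w with (A-λI)w=v is (1,0).
General solution: e^(2t)[c_1·v + c_2·(t·v + w)].

x(t) = c_2e^(2t), z(t) = -c_1e^(2t) - c_2te^(2t)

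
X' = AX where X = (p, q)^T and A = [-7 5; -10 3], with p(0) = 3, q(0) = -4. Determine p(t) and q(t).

Coefficient matrix A = [[-7, 5], [-10, 3]].
Characteristic polynomial det(A - λI) = λ^2 + 4λ + 29 = 0.
Eigenvalues λ = -2 ± 5i (complex conjugate pair).
For λ=-2+5i: an eigenvector is (-1,-1) - i(0,1) = (-1, -1 - i).
A real fundamental pair from Re and Im of e^((-2+5i)t)v: X_1 = e^(-2t)(cos(5t)·(-1,-1) + sin(5t)·(0,1)), X_2 = e^(-2t)(sin(5t)·(-1,-1) - cos(5t)·(0,1)).
General solution: C_1X_1 + C_2X_2.
Applying p(0)=3, q(0)=-4 gives C_1=-3, C_2=7.

p(t) = -7e^(-2t)sin(5t) + 3e^(-2t)cos(5t), q(t) = -10e^(-2t)sin(5t) - 4e^(-2t)cos(5t)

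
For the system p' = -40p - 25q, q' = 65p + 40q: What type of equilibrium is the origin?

center

A = [[-40,-25],[65,40]]; det(A-λI) = λ^2 + 25.
λ = 0 ± 5i: zero real part.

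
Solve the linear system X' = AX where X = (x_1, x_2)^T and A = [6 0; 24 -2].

Coefficient matrix A = [[6, 0], [24, -2]].
Characteristic polynomial det(A - λI) = λ^2 - 4λ - 12 = 0.
Eigenvalues λ = -2, 6.
For λ=-2: (A-λI) row 1 is [8, 0], so an eigenvector is (0, 1).
For λ=6: (A-λI) row 2 is [24, -8], so an eigenvector is (-1, -3).
General solution: C_1e^(-2t)(0,1) + C_2e^(6t)(-1,-3).

x_1(t) = -C_2e^(6t), x_2(t) = C_1e^(-2t) - 3C_2e^(6t)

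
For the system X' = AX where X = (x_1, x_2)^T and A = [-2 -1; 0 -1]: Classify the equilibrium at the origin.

stable node

A = [[-2,-1],[0,-1]]; det(A-λI) = λ^2 + 3λ + 2.
λ = -2, -1: both negative.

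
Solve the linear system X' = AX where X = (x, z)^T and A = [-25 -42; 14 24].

x(t) = 3C_1e^(3t) + 2C_2e^(-4t), z(t) = -2C_1e^(3t) - C_2e^(-4t)

Coefficient matrix A = [[-25, -42], [14, 24]].
Characteristic polynomial det(A - λI) = λ^2 + λ - 12 = 0.
Eigenvalues λ = 3, -4.
For λ=3: (A-λI) row 1 is [-28, -42], so an eigenvector is (3, -2).
For λ=-4: (A-λI) row 1 is [-21, -42], so an eigenvector is (2, -1).
General solution: C_1e^(3t)(3,-2) + C_2e^(-4t)(2,-1).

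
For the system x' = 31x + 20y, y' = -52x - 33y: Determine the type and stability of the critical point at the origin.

stable spiral

A = [[31,20],[-52,-33]]; det(A-λI) = λ^2 + 2λ + 17.
λ = -1 ± 4i: negative real part.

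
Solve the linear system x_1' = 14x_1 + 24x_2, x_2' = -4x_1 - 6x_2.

Coefficient matrix A = [[14, 24], [-4, -6]].
Characteristic polynomial det(A - λI) = λ^2 - 8λ + 12 = 0.
Eigenvalues λ = 2, 6.
For λ=2: (A-λI) row 1 is [12, 24], so an eigenvector is (2, -1).
For λ=6: (A-λI) row 1 is [8, 24], so an eigenvector is (-3, 1).
General solution: c_1e^(2t)(2,-1) + c_2e^(6t)(-3,1).

x_1(t) = 2c_1e^(2t) - 3c_2e^(6t), x_2(t) = -c_1e^(2t) + c_2e^(6t)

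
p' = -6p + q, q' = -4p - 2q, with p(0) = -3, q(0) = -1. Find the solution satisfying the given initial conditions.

p(t) = 5te^(-4t) - 3e^(-4t), q(t) = 10te^(-4t) - e^(-4t)

Coefficient matrix A = [[-6, 1], [-4, -2]].
Characteristic polynomial det(A - λI) = λ^2 + 8λ + 16 = 0.
Single eigenvalue λ = -4 with algebraic multiplicity 2.
Eigenvector v = (1,2); generalized eigenvector w with (A-λI)w=v is (1,3).
General solution: e^(-4t)[c_1·v + c_2·(t·v + w)].
Applying p(0)=-3, q(0)=-1 gives c_1=-8, c_2=5.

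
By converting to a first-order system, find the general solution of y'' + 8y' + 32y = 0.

y(t) = C_1e^(-4t)cos(4t) + C_2e^(-4t)sin(4t)

Let x_1 = y, x_2 = y'. Then x_1' = x_2 and x_2' = -32x_1 - 8x_2.
A = [[0,1],[-32,-8]]; det(A-λI) = λ^2 + 8λ + 32.
Eigenvalues λ = -4 ± 4i.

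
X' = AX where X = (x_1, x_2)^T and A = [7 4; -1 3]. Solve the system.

x_1(t) = -2c_1e^(5t) - 2c_2te^(5t) - c_2e^(5t), x_2(t) = c_1e^(5t) + c_2te^(5t)

Coefficient matrix A = [[7, 4], [-1, 3]].
Characteristic polynomial det(A - λI) = λ^2 - 10λ + 25 = 0.
Single eigenvalue λ = 5 with algebraic multiplicity 2.
Eigenvector v = (-2,1); generalized eigenvector w with (A-λI)w=v is (-1,0).
General solution: e^(5t)[c_1·v + c_2·(t·v + w)].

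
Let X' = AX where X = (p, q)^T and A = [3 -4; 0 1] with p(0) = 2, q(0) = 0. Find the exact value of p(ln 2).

A = [[3,-4],[0,1]]; eigenvalues λ = 3, 1.
Eigenvectors: (1,0) for λ=3, (2,1) for λ=1.
From the initial condition, c_1 = 2, c_2 = 0.
p(ln 2) = (2)(2^3)(1) + (0)(2^1)(2) = 16.

16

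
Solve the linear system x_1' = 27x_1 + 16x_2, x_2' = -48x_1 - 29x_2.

x_1(t) = 2K_1e^(3t) - K_2e^(-5t), x_2(t) = -3K_1e^(3t) + 2K_2e^(-5t)

Coefficient matrix A = [[27, 16], [-48, -29]].
Characteristic polynomial det(A - λI) = λ^2 + 2λ - 15 = 0.
Eigenvalues λ = 3, -5.
For λ=3: (A-λI) row 1 is [24, 16], so an eigenvector is (2, -3).
For λ=-5: (A-λI) row 1 is [32, 16], so an eigenvector is (-1, 2).
General solution: K_1e^(3t)(2,-3) + K_2e^(-5t)(-1,2).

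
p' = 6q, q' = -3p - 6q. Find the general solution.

Coefficient matrix A = [[0, 6], [-3, -6]].
Characteristic polynomial det(A - λI) = λ^2 + 6λ + 18 = 0.
Eigenvalues λ = -3 ± 3i (complex conjugate pair).
For λ=-3+3i: an eigenvector is (1,-1) - i(-1,0) = (1 + i, -1).
A real fundamental pair from Re and Im of e^((-3+3i)t)v: X_1 = e^(-3t)(cos(3t)·(1,-1) + sin(3t)·(-1,0)), X_2 = e^(-3t)(sin(3t)·(1,-1) - cos(3t)·(-1,0)).
General solution: C_1X_1 + C_2X_2.

p(t) = -C_1e^(-3t)sin(3t) + C_1e^(-3t)cos(3t) + C_2e^(-3t)sin(3t) + C_2e^(-3t)cos(3t), q(t) = -C_1e^(-3t)cos(3t) - C_2e^(-3t)sin(3t)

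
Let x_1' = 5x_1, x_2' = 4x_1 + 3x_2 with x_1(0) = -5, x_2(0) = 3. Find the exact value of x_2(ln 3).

-2079

A = [[5,0],[4,3]]; eigenvalues λ = 3, 5.
Eigenvectors: (0,-1) for λ=3, (-1,-2) for λ=5.
From the initial condition, c_1 = -13, c_2 = 5.
x_2(ln 3) = (-13)(3^3)(-1) + (5)(3^5)(-2) = -2079.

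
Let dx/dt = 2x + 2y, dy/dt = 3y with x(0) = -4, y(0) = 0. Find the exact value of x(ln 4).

A = [[2,2],[0,3]]; eigenvalues λ = 3, 2.
Eigenvectors: (2,1) for λ=3, (1,0) for λ=2.
From the initial condition, c_1 = 0, c_2 = -4.
x(ln 4) = (0)(4^3)(2) + (-4)(4^2)(1) = -64.

-64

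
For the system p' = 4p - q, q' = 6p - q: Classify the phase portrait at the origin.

unstable node

A = [[4,-1],[6,-1]]; det(A-λI) = λ^2 - 3λ + 2.
λ = 2, 1: both positive.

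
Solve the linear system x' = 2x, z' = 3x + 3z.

x(t) = c_2e^(2t), z(t) = c_1e^(3t) - 3c_2e^(2t)

Coefficient matrix A = [[2, 0], [3, 3]].
Characteristic polynomial det(A - λI) = λ^2 - 5λ + 6 = 0.
Eigenvalues λ = 3, 2.
For λ=3: (A-λI) row 1 is [-1, 0], so an eigenvector is (0, 1).
For λ=2: (A-λI) row 2 is [3, 1], so an eigenvector is (1, -3).
General solution: c_1e^(3t)(0,1) + c_2e^(2t)(1,-3).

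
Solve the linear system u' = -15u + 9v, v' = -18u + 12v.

Coefficient matrix A = [[-15, 9], [-18, 12]].
Characteristic polynomial det(A - λI) = λ^2 + 3λ - 18 = 0.
Eigenvalues λ = 3, -6.
For λ=3: (A-λI) row 1 is [-18, 9], so an eigenvector is (1, 2).
For λ=-6: (A-λI) row 1 is [-9, 9], so an eigenvector is (-1, -1).
General solution: K_1e^(3t)(1,2) + K_2e^(-6t)(-1,-1).

u(t) = K_1e^(3t) - K_2e^(-6t), v(t) = 2K_1e^(3t) - K_2e^(-6t)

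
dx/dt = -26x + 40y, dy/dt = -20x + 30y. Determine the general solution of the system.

x(t) = -C_1e^(2t)sin(4t) + 3C_1e^(2t)cos(4t) + 3C_2e^(2t)sin(4t) + C_2e^(2t)cos(4t), y(t) = -C_1e^(2t)sin(4t) + 2C_1e^(2t)cos(4t) + 2C_2e^(2t)sin(4t) + C_2e^(2t)cos(4t)

Coefficient matrix A = [[-26, 40], [-20, 30]].
Characteristic polynomial det(A - λI) = λ^2 - 4λ + 20 = 0.
Eigenvalues λ = 2 ± 4i (complex conjugate pair).
For λ=2+4i: an eigenvector is (3,2) - i(-1,-1) = (3 + i, 2 + i).
A real fundamental pair from Re and Im of e^((2+4i)t)v: X_1 = e^(2t)(cos(4t)·(3,2) + sin(4t)·(-1,-1)), X_2 = e^(2t)(sin(4t)·(3,2) - cos(4t)·(-1,-1)).
General solution: C_1X_1 + C_2X_2.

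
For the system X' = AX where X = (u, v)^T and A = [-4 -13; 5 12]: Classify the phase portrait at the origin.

unstable spiral

A = [[-4,-13],[5,12]]; det(A-λI) = λ^2 - 8λ + 17.
λ = 4 ± i: positive real part.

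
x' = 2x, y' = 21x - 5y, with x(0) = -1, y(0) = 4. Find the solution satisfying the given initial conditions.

Coefficient matrix A = [[2, 0], [21, -5]].
Characteristic polynomial det(A - λI) = λ^2 + 3λ - 10 = 0.
Eigenvalues λ = -5, 2.
For λ=-5: (A-λI) row 1 is [7, 0], so an eigenvector is (0, 1).
For λ=2: (A-λI) row 2 is [21, -7], so an eigenvector is (1, 3).
General solution: C_1e^(-5t)(0,1) + C_2e^(2t)(1,3).
Applying x(0)=-1, y(0)=4 gives C_1=7, C_2=-1.

x(t) = -e^(2t), y(t) = -3e^(2t) + 7e^(-5t)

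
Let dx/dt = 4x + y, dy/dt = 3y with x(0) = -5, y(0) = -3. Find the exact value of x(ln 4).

A = [[4,1],[0,3]]; eigenvalues λ = 3, 4.
Eigenvectors: (-1,1) for λ=3, (-1,0) for λ=4.
From the initial condition, c_1 = -3, c_2 = 8.
x(ln 4) = (-3)(4^3)(-1) + (8)(4^4)(-1) = -1856.

-1856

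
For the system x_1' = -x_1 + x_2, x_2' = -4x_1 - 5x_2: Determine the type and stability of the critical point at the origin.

A = [[-1,1],[-4,-5]]; det(A-λI) = λ^2 + 6λ + 9.
repeated λ = -3 with a single eigenvector.

stable improper node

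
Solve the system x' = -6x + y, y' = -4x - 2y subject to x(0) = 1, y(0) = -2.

x(t) = -4te^(-4t) + e^(-4t), y(t) = -8te^(-4t) - 2e^(-4t)

Coefficient matrix A = [[-6, 1], [-4, -2]].
Characteristic polynomial det(A - λI) = λ^2 + 8λ + 16 = 0.
Single eigenvalue λ = -4 with algebraic multiplicity 2.
Eigenvector v = (-1,-2); generalized eigenvector w with (A-λI)w=v is (1,1).
General solution: e^(-4t)[c_1·v + c_2·(t·v + w)].
Applying x(0)=1, y(0)=-2 gives c_1=3, c_2=4.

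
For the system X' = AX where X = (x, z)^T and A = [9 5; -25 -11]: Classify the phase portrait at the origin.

stable spiral

A = [[9,5],[-25,-11]]; det(A-λI) = λ^2 + 2λ + 26.
λ = -1 ± 5i: negative real part.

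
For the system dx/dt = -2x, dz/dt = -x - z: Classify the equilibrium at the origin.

stable node

A = [[-2,0],[-1,-1]]; det(A-λI) = λ^2 + 3λ + 2.
λ = -1, -2: both negative.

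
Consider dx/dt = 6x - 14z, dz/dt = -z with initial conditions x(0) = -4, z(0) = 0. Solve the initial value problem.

x(t) = -4e^(6t), z(t) = 0

Coefficient matrix A = [[6, -14], [0, -1]].
Characteristic polynomial det(A - λI) = λ^2 - 5λ - 6 = 0.
Eigenvalues λ = 6, -1.
For λ=6: (A-λI) row 1 is [0, -14], so an eigenvector is (1, 0).
For λ=-1: (A-λI) row 1 is [7, -14], so an eigenvector is (-2, -1).
General solution: c_1e^(6t)(1,0) + c_2e^(-t)(-2,-1).
Applying x(0)=-4, z(0)=0 gives c_1=-4, c_2=0.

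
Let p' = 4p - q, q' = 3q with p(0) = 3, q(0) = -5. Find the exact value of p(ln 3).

513

A = [[4,-1],[0,3]]; eigenvalues λ = 4, 3.
Eigenvectors: (-1,0) for λ=4, (1,1) for λ=3.
From the initial condition, c_1 = -8, c_2 = -5.
p(ln 3) = (-8)(3^4)(-1) + (-5)(3^3)(1) = 513.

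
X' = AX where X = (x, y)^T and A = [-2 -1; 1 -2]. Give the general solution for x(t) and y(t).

x(t) = C_1e^(-2t)sin(t) - C_2e^(-2t)cos(t), y(t) = -C_1e^(-2t)cos(t) - C_2e^(-2t)sin(t)

Coefficient matrix A = [[-2, -1], [1, -2]].
Characteristic polynomial det(A - λI) = λ^2 + 4λ + 5 = 0.
Eigenvalues λ = -2 ± i (complex conjugate pair).
For λ=-2+i: an eigenvector is (0,-1) - i(1,0) = (0 - i, -1).
A real fundamental pair from Re and Im of e^((-2+i)t)v: X_1 = e^(-2t)(cos(t)·(0,-1) + sin(t)·(1,0)), X_2 = e^(-2t)(sin(t)·(0,-1) - cos(t)·(1,0)).
General solution: C_1X_1 + C_2X_2.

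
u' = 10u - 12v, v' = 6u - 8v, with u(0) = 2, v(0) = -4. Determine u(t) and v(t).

Coefficient matrix A = [[10, -12], [6, -8]].
Characteristic polynomial det(A - λI) = λ^2 - 2λ - 8 = 0.
Eigenvalues λ = -2, 4.
For λ=-2: (A-λI) row 1 is [12, -12], so an eigenvector is (-1, -1).
For λ=4: (A-λI) row 1 is [6, -12], so an eigenvector is (2, 1).
General solution: K_1e^(-2t)(-1,-1) + K_2e^(4t)(2,1).
Applying u(0)=2, v(0)=-4 gives K_1=10, K_2=6.

u(t) = 12e^(4t) - 10e^(-2t), v(t) = 6e^(4t) - 10e^(-2t)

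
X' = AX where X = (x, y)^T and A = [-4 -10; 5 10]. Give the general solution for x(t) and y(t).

x(t) = C_1e^(3t)sin(t) - 3C_1e^(3t)cos(t) - 3C_2e^(3t)sin(t) - C_2e^(3t)cos(t), y(t) = -C_1e^(3t)sin(t) + 2C_1e^(3t)cos(t) + 2C_2e^(3t)sin(t) + C_2e^(3t)cos(t)

Coefficient matrix A = [[-4, -10], [5, 10]].
Characteristic polynomial det(A - λI) = λ^2 - 6λ + 10 = 0.
Eigenvalues λ = 3 ± i (complex conjugate pair).
For λ=3+i: an eigenvector is (-3,2) - i(1,-1) = (-3 - i, 2 + i).
A real fundamental pair from Re and Im of e^((3+i)t)v: X_1 = e^(3t)(cos(t)·(-3,2) + sin(t)·(1,-1)), X_2 = e^(3t)(sin(t)·(-3,2) - cos(t)·(1,-1)).
General solution: C_1X_1 + C_2X_2.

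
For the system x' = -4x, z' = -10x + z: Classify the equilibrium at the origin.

saddle

A = [[-4,0],[-10,1]]; det(A-λI) = λ^2 + 3λ - 4.
λ = -4, 1: opposite signs.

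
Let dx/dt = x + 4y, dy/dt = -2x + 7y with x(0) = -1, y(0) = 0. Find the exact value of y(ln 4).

A = [[1,4],[-2,7]]; eigenvalues λ = 5, 3.
Eigenvectors: (-1,-1) for λ=5, (2,1) for λ=3.
From the initial condition, c_1 = -1, c_2 = -1.
y(ln 4) = (-1)(4^5)(-1) + (-1)(4^3)(1) = 960.

960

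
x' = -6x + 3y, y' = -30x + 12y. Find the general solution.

Coefficient matrix A = [[-6, 3], [-30, 12]].
Characteristic polynomial det(A - λI) = λ^2 - 6λ + 18 = 0.
Eigenvalues λ = 3 ± 3i (complex conjugate pair).
For λ=3+3i: an eigenvector is (1,3) - i(0,-1) = (1, 3 + i).
A real fundamental pair from Re and Im of e^((3+3i)t)v: X_1 = e^(3t)(cos(3t)·(1,3) + sin(3t)·(0,-1)), X_2 = e^(3t)(sin(3t)·(1,3) - cos(3t)·(0,-1)).
General solution: K_1X_1 + K_2X_2.

x(t) = K_1e^(3t)cos(3t) + K_2e^(3t)sin(3t), y(t) = -K_1e^(3t)sin(3t) + 3K_1e^(3t)cos(3t) + 3K_2e^(3t)sin(3t) + K_2e^(3t)cos(3t)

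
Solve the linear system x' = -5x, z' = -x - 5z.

Coefficient matrix A = [[-5, 0], [-1, -5]].
Characteristic polynomial det(A - λI) = λ^2 + 10λ + 25 = 0.
Single eigenvalue λ = -5 with algebraic multiplicity 2.
Eigenvector v = (0,-1); generalized eigenvector w with (A-λI)w=v is (1,-3).
General solution: e^(-5t)[C_1·v + C_2·(t·v + w)].

x(t) = C_2e^(-5t), z(t) = -C_1e^(-5t) - C_2te^(-5t) - 3C_2e^(-5t)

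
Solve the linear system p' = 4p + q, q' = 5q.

p(t) = K_1e^(5t) - K_2e^(4t), q(t) = K_1e^(5t)

Coefficient matrix A = [[4, 1], [0, 5]].
Characteristic polynomial det(A - λI) = λ^2 - 9λ + 20 = 0.
Eigenvalues λ = 5, 4.
For λ=5: (A-λI) row 1 is [-1, 1], so an eigenvector is (1, 1).
For λ=4: (A-λI) row 1 is [0, 1], so an eigenvector is (-1, 0).
General solution: K_1e^(5t)(1,1) + K_2e^(4t)(-1,0).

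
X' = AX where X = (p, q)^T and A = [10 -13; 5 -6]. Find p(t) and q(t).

Coefficient matrix A = [[10, -13], [5, -6]].
Characteristic polynomial det(A - λI) = λ^2 - 4λ + 5 = 0.
Eigenvalues λ = 2 ± i (complex conjugate pair).
For λ=2+i: an eigenvector is (3,2) - i(-2,-1) = (3 + 2i, 2 + i).
A real fundamental pair from Re and Im of e^((2+i)t)v: X_1 = e^(2t)(cos(t)·(3,2) + sin(t)·(-2,-1)), X_2 = e^(2t)(sin(t)·(3,2) - cos(t)·(-2,-1)).
General solution: K_1X_1 + K_2X_2.

p(t) = -2K_1e^(2t)sin(t) + 3K_1e^(2t)cos(t) + 3K_2e^(2t)sin(t) + 2K_2e^(2t)cos(t), q(t) = -K_1e^(2t)sin(t) + 2K_1e^(2t)cos(t) + 2K_2e^(2t)sin(t) + K_2e^(2t)cos(t)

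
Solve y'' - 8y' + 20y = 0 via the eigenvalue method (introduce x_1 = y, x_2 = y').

y(t) = K_1e^(4t)cos(2t) + K_2e^(4t)sin(2t)

Let x_1 = y, x_2 = y'. Then x_1' = x_2 and x_2' = -20x_1 + 8x_2.
A = [[0,1],[-20,8]]; det(A-λI) = λ^2 - 8λ + 20.
Eigenvalues λ = 4 ± 2i.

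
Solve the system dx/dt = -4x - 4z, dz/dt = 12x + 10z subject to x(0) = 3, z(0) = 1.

Coefficient matrix A = [[-4, -4], [12, 10]].
Characteristic polynomial det(A - λI) = λ^2 - 6λ + 8 = 0.
Eigenvalues λ = 2, 4.
For λ=2: (A-λI) row 1 is [-6, -4], so an eigenvector is (-2, 3).
For λ=4: (A-λI) row 1 is [-8, -4], so an eigenvector is (-1, 2).
General solution: K_1e^(2t)(-2,3) + K_2e^(4t)(-1,2).
Applying x(0)=3, z(0)=1 gives K_1=-7, K_2=11.

x(t) = -11e^(4t) + 14e^(2t), z(t) = 22e^(4t) - 21e^(2t)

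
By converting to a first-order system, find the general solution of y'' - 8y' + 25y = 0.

Let x_1 = y, x_2 = y'. Then x_1' = x_2 and x_2' = -25x_1 + 8x_2.
A = [[0,1],[-25,8]]; det(A-λI) = λ^2 - 8λ + 25.
Eigenvalues λ = 4 ± 3i.

y(t) = c_1e^(4t)cos(3t) + c_2e^(4t)sin(3t)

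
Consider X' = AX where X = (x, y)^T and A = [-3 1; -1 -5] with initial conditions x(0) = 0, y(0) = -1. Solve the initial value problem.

x(t) = -te^(-4t), y(t) = te^(-4t) - e^(-4t)

Coefficient matrix A = [[-3, 1], [-1, -5]].
Characteristic polynomial det(A - λI) = λ^2 + 8λ + 16 = 0.
Single eigenvalue λ = -4 with algebraic multiplicity 2.
Eigenvector v = (-1,1); generalized eigenvector w with (A-λI)w=v is (-2,1).
General solution: e^(-4t)[K_1·v + K_2·(t·v + w)].
Applying x(0)=0, y(0)=-1 gives K_1=-2, K_2=1.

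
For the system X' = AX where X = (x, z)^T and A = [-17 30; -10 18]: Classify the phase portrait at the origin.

A = [[-17,30],[-10,18]]; det(A-λI) = λ^2 - λ - 6.
λ = 3, -2: opposite signs.

saddle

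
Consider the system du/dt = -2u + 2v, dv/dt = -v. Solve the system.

Coefficient matrix A = [[-2, 2], [0, -1]].
Characteristic polynomial det(A - λI) = λ^2 + 3λ + 2 = 0.
Eigenvalues λ = -2, -1.
For λ=-2: (A-λI) row 1 is [0, 2], so an eigenvector is (1, 0).
For λ=-1: (A-λI) row 1 is [-1, 2], so an eigenvector is (2, 1).
General solution: c_1e^(-2t)(1,0) + c_2e^(-t)(2,1).

u(t) = c_1e^(-2t) + 2c_2e^(-t), v(t) = c_2e^(-t)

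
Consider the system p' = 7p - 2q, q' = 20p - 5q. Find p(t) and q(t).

Coefficient matrix A = [[7, -2], [20, -5]].
Characteristic polynomial det(A - λI) = λ^2 - 2λ + 5 = 0.
Eigenvalues λ = 1 ± 2i (complex conjugate pair).
For λ=1+2i: an eigenvector is (0,1) - i(-1,-3) = (0 + i, 1 + 3i).
A real fundamental pair from Re and Im of e^((1+2i)t)v: X_1 = e^(t)(cos(2t)·(0,1) + sin(2t)·(-1,-3)), X_2 = e^(t)(sin(2t)·(0,1) - cos(2t)·(-1,-3)).
General solution: c_1X_1 + c_2X_2.

p(t) = -c_1e^(t)sin(2t) + c_2e^(t)cos(2t), q(t) = -3c_1e^(t)sin(2t) + c_1e^(t)cos(2t) + c_2e^(t)sin(2t) + 3c_2e^(t)cos(2t)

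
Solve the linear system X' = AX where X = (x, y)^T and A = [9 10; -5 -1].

Coefficient matrix A = [[9, 10], [-5, -1]].
Characteristic polynomial det(A - λI) = λ^2 - 8λ + 41 = 0.
Eigenvalues λ = 4 ± 5i (complex conjugate pair).
For λ=4+5i: an eigenvector is (-1,0) - i(-1,1) = (-1 + i, 0 - i).
A real fundamental pair from Re and Im of e^((4+5i)t)v: X_1 = e^(4t)(cos(5t)·(-1,0) + sin(5t)·(-1,1)), X_2 = e^(4t)(sin(5t)·(-1,0) - cos(5t)·(-1,1)).
General solution: C_1X_1 + C_2X_2.

x(t) = -C_1e^(4t)sin(5t) - C_1e^(4t)cos(5t) - C_2e^(4t)sin(5t) + C_2e^(4t)cos(5t), y(t) = C_1e^(4t)sin(5t) - C_2e^(4t)cos(5t)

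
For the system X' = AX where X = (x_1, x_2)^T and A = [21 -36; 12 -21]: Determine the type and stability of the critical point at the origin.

saddle

A = [[21,-36],[12,-21]]; det(A-λI) = λ^2 - 9.
λ = 3, -3: opposite signs.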